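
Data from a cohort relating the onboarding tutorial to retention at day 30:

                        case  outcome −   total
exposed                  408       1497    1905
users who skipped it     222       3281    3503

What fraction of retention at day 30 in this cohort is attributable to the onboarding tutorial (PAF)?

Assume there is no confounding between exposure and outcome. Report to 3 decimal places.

PAF ≈ 0.456

p₁ = P(outcome | exposed) = 408/1905 = 0.21417
p₀ = P(outcome | unexposed) = 222/3503 = 0.063374
Exposure prevalence π = 1905/5408 = 0.35226; overall risk P(Y=1) = 0.11649.
Under exogeneity, PAF = [P(Y=1) − p₀]/P(Y=1).
PAF = (0.11649 − 0.063374) / 0.11649 ≈ 0.4560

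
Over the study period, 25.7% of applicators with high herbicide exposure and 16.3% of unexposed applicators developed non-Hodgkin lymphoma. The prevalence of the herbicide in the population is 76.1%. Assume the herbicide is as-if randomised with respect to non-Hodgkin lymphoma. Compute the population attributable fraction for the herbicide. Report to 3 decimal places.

PAF ≈ 0.305

p₁ = 0.257, p₀ = 0.163.
Overall risk P(Y=1) = π·p₁ + (1−π)·p₀ = 0.761×0.257 + 0.239×0.163 = 0.23453.
Under exogeneity, PAF = [P(Y=1) − p₀] / P(Y=1).
PAF = (0.23453 − 0.163) / 0.23453 ≈ 0.3050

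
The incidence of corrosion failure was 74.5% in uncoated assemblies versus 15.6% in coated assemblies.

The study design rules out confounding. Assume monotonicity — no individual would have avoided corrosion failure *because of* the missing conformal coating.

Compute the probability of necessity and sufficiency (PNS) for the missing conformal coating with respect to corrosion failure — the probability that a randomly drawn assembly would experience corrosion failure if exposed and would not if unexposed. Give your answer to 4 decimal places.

p₁ = 0.745, p₀ = 0.156.
Under exogeneity and monotonicity, PNS = p₁ − p₀.
PNS = 0.745 − 0.156 = 0.589

PNS ≈ 0.5890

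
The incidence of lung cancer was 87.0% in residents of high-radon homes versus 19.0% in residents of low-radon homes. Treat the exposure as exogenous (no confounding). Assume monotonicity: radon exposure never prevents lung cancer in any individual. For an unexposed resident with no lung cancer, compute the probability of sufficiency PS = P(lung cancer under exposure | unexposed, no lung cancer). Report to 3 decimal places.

PS ≈ 0.840

p₁ = 0.87, p₀ = 0.19.
Under exogeneity and monotonicity, PS = (p₁ − p₀) / (1 − p₀).
PS = (0.87 − 0.19) / (1 − 0.19) = 0.68 / 0.81 ≈ 0.8395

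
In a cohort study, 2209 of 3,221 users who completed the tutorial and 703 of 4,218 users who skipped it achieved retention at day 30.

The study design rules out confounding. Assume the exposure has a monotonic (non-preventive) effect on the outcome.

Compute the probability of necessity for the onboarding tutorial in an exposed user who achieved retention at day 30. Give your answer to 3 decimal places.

p₁ = P(outcome | exposed) = 2209/3221 = 0.68581
p₀ = P(outcome | unexposed) = 703/4218 = 0.16667
Under exogeneity and monotonicity, PN = (p₁ − p₀) / p₁.
PN = (0.68581 − 0.16667) / 0.68581 = 0.51915 / 0.68581 ≈ 0.7570

PN ≈ 0.757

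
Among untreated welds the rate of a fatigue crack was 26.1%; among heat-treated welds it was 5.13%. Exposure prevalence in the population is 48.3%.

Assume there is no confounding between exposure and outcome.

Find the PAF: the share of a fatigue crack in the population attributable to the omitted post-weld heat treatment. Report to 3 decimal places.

p₁ = 0.261, p₀ = 0.0513.
Overall risk P(Y=1) = π·p₁ + (1−π)·p₀ = 0.483×0.261 + 0.517×0.0513 = 0.15259.
Under exogeneity, PAF = [P(Y=1) − p₀] / P(Y=1).
PAF = (0.15259 − 0.0513) / 0.15259 ≈ 0.6638

PAF ≈ 0.664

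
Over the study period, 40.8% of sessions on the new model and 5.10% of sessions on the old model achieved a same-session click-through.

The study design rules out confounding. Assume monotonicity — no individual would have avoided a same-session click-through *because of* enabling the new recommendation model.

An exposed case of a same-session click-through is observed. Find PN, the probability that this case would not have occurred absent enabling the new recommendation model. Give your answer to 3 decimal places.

p₁ = 0.408, p₀ = 0.051.
Under exogeneity and monotonicity, PN = (p₁ − p₀) / p₁.
PN = (0.408 − 0.051) / 0.408 = 0.357 / 0.408 ≈ 0.8750

PN ≈ 0.875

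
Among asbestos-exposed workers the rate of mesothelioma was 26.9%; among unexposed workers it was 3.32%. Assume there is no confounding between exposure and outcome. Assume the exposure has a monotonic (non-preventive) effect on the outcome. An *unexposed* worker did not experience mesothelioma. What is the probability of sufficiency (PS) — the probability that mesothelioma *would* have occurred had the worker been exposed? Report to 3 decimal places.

p₁ = 0.269, p₀ = 0.0332.
Under exogeneity and monotonicity, PS = (p₁ − p₀) / (1 − p₀).
PS = (0.269 − 0.0332) / (1 − 0.0332) = 0.2358 / 0.9668 ≈ 0.2439

PS ≈ 0.244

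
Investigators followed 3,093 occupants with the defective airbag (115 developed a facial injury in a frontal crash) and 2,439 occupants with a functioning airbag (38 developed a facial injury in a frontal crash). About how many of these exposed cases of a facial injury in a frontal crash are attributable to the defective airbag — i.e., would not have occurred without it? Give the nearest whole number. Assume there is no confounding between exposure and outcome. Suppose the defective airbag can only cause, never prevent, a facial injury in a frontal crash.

about 67 cases

p₁ = P(outcome | exposed) = 115/3093 = 0.037181
p₀ = P(outcome | unexposed) = 38/2439 = 0.01558
PN = (p₁ − p₀)/p₁ = (0.037181 − 0.01558) / 0.037181 ≈ 0.58096.
Attributable cases ≈ PN × (exposed cases) = 0.58096 × 115 ≈ 66.81.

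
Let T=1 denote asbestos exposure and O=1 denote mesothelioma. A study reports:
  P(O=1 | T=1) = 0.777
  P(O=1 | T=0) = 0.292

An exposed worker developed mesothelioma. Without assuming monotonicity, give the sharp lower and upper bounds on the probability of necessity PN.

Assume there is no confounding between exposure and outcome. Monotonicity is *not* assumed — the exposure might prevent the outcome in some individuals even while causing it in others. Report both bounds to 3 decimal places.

0.624 ≤ PN ≤ 0.911

Let p₁ = 0.777, p₀ = 0.292.
Under exogeneity alone the bounds on PN are max{0,(p₁−p₀)/p₁} ≤ PN ≤ min{1,(1−p₀)/p₁}.
  lower = (p₁ − p₀)/p₁ = 0.485 / 0.777 ≈ 0.6242
  upper = min{1, (1 − p₀)/p₁} = 0.708 / 0.777 ≈ 0.9112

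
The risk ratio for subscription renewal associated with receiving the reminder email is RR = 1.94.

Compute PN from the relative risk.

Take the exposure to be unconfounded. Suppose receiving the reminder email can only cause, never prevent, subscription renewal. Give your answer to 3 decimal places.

PN ≈ 0.485

Under exogeneity and monotonicity, PN = (RR − 1) / RR = 1 − 1/RR.
PN = (1.94 − 1) / 1.94 = 0.94 / 1.94 ≈ 0.4845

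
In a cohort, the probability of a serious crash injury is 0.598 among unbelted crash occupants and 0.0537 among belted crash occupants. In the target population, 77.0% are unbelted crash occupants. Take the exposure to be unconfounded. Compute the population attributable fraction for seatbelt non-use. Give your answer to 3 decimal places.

Let p₁ = 0.598, p₀ = 0.0537.
Overall risk P(Y=1) = π·p₁ + (1−π)·p₀ = 0.77×0.598 + 0.23×0.0537 = 0.47281.
Under exogeneity, PAF = [P(Y=1) − p₀] / P(Y=1).
PAF = (0.47281 − 0.0537) / 0.47281 ≈ 0.8864

PAF ≈ 0.886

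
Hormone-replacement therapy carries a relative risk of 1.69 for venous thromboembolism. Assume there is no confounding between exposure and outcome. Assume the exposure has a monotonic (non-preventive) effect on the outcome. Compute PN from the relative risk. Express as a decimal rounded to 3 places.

Under exogeneity and monotonicity, PN = (RR − 1) / RR = 1 − 1/RR.
PN = (1.69 − 1) / 1.69 = 0.69 / 1.69 ≈ 0.4083

PN ≈ 0.408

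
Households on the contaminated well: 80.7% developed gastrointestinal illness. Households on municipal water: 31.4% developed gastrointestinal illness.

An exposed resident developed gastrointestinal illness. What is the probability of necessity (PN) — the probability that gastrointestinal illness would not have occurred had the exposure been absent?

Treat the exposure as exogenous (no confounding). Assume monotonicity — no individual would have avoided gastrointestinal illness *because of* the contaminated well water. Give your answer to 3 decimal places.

p₁ = 0.807, p₀ = 0.314.
Under exogeneity and monotonicity, PN = (p₁ − p₀) / p₁.
PN = (0.807 − 0.314) / 0.807 = 0.493 / 0.807 ≈ 0.6109

PN ≈ 0.611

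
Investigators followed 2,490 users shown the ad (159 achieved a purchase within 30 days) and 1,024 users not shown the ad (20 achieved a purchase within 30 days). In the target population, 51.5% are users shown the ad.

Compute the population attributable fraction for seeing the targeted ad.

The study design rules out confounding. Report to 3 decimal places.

PAF ≈ 0.539

p₁ = P(outcome | exposed) = 159/2490 = 0.063855
p₀ = P(outcome | unexposed) = 20/1024 = 0.019531
Overall risk P(Y=1) = π·p₁ + (1−π)·p₀ = 0.515×0.063855 + 0.485×0.019531 = 0.042358.
Under exogeneity, PAF = [P(Y=1) − p₀] / P(Y=1).
PAF = (0.042358 − 0.019531) / 0.042358 ≈ 0.5389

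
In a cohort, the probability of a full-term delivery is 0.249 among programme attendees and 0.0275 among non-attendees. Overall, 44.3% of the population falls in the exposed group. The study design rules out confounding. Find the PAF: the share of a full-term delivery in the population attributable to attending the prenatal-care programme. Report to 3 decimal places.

Let p₁ = 0.249, p₀ = 0.0275.
Overall risk P(Y=1) = π·p₁ + (1−π)·p₀ = 0.443×0.249 + 0.557×0.0275 = 0.12562.
Under exogeneity, PAF = [P(Y=1) − p₀] / P(Y=1).
PAF = (0.12562 − 0.0275) / 0.12562 ≈ 0.7811

PAF ≈ 0.781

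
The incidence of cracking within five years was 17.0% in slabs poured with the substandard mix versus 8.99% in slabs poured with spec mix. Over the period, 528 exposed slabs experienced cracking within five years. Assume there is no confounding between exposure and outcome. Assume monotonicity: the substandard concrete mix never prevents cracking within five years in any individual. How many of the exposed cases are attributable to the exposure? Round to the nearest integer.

p₁ = 0.17, p₀ = 0.0899.
PN = (p₁ − p₀)/p₁ = (0.17 − 0.0899) / 0.17 ≈ 0.47118.
Attributable cases ≈ PN × (exposed cases) = 0.47118 × 528 ≈ 248.78.

about 249 cases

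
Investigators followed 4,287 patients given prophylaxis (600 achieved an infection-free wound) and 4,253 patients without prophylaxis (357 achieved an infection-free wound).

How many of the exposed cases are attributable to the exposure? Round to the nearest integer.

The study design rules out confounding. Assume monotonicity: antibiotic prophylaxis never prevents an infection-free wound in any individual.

p₁ = P(outcome | exposed) = 600/4287 = 0.13996
p₀ = P(outcome | unexposed) = 357/4253 = 0.083941
PN = (p₁ − p₀)/p₁ = (0.13996 − 0.083941) / 0.13996 ≈ 0.40024.
Attributable cases ≈ PN × (exposed cases) = 0.40024 × 600 ≈ 240.15.

about 240 cases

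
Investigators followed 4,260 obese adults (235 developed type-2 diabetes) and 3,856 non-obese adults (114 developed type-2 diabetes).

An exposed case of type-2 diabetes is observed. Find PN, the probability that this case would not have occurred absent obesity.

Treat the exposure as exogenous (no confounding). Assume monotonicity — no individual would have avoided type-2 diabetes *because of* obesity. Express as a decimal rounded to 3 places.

p₁ = P(outcome | exposed) = 235/4260 = 0.055164
p₀ = P(outcome | unexposed) = 114/3856 = 0.029564
Under exogeneity and monotonicity, PN = (p₁ − p₀) / p₁.
PN = (0.055164 − 0.029564) / 0.055164 = 0.0256 / 0.055164 ≈ 0.4641

PN ≈ 0.464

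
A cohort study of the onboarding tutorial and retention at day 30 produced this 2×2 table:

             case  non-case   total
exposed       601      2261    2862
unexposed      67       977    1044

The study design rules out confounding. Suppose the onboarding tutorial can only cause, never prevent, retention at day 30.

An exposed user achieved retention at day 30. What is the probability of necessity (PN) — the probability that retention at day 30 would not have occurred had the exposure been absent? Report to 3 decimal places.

PN ≈ 0.694

p₁ = P(outcome | exposed) = 601/2862 = 0.20999
p₀ = P(outcome | unexposed) = 67/1044 = 0.064176
Under exogeneity and monotonicity, PN = (p₁ − p₀)/p₁.
PN = (0.20999 − 0.064176) / 0.20999 ≈ 0.6944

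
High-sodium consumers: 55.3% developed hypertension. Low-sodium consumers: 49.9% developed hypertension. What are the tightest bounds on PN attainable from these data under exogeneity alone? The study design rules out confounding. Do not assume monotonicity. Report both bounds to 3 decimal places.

0.098 ≤ PN ≤ 0.906

p₁ = 0.553, p₀ = 0.499.
Under exogeneity alone the bounds on PN are max{0,(p₁−p₀)/p₁} ≤ PN ≤ min{1,(1−p₀)/p₁}.
  lower = (p₁ − p₀)/p₁ = 0.054 / 0.553 ≈ 0.0976
  upper = min{1, (1 − p₀)/p₁} = 0.501 / 0.553 ≈ 0.9060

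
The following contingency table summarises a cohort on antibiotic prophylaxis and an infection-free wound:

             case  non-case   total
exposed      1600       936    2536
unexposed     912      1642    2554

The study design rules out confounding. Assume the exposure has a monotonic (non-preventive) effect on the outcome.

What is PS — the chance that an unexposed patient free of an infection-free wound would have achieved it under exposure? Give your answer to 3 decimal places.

PS ≈ 0.426

p₁ = P(outcome | exposed) = 1600/2536 = 0.63091
p₀ = P(outcome | unexposed) = 912/2554 = 0.35709
Under exogeneity and monotonicity, PS = (p₁ − p₀)/(1 − p₀).
PS = (0.63091 − 0.35709) / 0.64291 ≈ 0.4259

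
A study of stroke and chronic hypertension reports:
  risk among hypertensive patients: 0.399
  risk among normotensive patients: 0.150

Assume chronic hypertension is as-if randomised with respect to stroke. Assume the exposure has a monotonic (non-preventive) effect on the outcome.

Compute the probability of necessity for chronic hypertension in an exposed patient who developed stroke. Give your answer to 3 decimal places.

PN ≈ 0.624

Let p₁ = 0.399, p₀ = 0.15.
Under exogeneity and monotonicity, PN = (p₁ − p₀) / p₁.
PN = (0.399 − 0.15) / 0.399 = 0.249 / 0.399 ≈ 0.6241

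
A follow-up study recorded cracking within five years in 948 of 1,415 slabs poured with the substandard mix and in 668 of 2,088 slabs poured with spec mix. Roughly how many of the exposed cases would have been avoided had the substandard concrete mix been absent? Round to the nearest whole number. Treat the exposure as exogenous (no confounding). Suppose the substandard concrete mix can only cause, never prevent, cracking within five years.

about 495 cases

p₁ = P(outcome | exposed) = 948/1415 = 0.66996
p₀ = P(outcome | unexposed) = 668/2088 = 0.31992
PN = (p₁ − p₀)/p₁ = (0.66996 − 0.31992) / 0.66996 ≈ 0.52248.
Attributable cases ≈ PN × (exposed cases) = 0.52248 × 948 ≈ 495.31.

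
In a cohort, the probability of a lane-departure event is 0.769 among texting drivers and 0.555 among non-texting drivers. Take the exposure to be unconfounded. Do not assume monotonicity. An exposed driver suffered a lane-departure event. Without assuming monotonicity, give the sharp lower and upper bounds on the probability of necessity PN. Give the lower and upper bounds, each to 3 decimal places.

Let p₁ = 0.769, p₀ = 0.555.
Under exogeneity alone the bounds on PN are max{0,(p₁−p₀)/p₁} ≤ PN ≤ min{1,(1−p₀)/p₁}.
  lower = (p₁ − p₀)/p₁ = 0.214 / 0.769 ≈ 0.2783
  upper = min{1, (1 − p₀)/p₁} = 0.445 / 0.769 ≈ 0.5787

0.278 ≤ PN ≤ 0.579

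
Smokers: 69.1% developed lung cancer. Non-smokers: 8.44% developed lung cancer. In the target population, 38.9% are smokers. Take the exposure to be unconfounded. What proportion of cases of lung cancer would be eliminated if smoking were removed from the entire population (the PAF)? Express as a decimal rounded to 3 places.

PAF ≈ 0.737

p₁ = 0.691, p₀ = 0.0844.
Overall risk P(Y=1) = π·p₁ + (1−π)·p₀ = 0.389×0.691 + 0.611×0.0844 = 0.32037.
Under exogeneity, PAF = [P(Y=1) − p₀] / P(Y=1).
PAF = (0.32037 − 0.0844) / 0.32037 ≈ 0.7366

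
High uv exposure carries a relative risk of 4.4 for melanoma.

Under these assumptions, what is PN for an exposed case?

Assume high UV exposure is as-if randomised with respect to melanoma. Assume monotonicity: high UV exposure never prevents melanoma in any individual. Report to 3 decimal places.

Under exogeneity and monotonicity, PN = (RR − 1) / RR = 1 − 1/RR.
PN = (4.4 − 1) / 4.4 = 3.4 / 4.4 ≈ 0.7727

PN ≈ 0.773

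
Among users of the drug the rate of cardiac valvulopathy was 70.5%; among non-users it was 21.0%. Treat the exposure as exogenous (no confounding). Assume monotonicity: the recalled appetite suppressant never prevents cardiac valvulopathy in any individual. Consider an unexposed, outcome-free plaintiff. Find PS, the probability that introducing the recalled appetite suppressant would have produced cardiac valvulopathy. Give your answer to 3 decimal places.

p₁ = 0.705, p₀ = 0.21.
Under exogeneity and monotonicity, PS = (p₁ − p₀) / (1 − p₀).
PS = (0.705 − 0.21) / (1 − 0.21) = 0.495 / 0.79 ≈ 0.6266

PS ≈ 0.627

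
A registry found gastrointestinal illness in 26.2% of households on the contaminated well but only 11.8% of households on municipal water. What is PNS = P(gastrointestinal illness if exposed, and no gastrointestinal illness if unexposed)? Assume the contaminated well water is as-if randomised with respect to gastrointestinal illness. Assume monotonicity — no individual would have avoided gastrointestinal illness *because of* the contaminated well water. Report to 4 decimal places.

p₁ = 0.262, p₀ = 0.118.
Under exogeneity and monotonicity, PNS = p₁ − p₀.
PNS = 0.262 − 0.118 = 0.144

PNS ≈ 0.1440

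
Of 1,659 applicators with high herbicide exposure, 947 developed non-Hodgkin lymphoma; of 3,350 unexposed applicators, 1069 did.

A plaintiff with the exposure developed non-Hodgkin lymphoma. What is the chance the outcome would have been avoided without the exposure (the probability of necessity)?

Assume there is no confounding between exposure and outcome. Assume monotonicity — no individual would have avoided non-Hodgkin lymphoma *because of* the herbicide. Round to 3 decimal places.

PN ≈ 0.441

p₁ = P(outcome | exposed) = 947/1659 = 0.57083
p₀ = P(outcome | unexposed) = 1069/3350 = 0.3191
Under exogeneity and monotonicity, PN = (p₁ − p₀) / p₁.
PN = (0.57083 − 0.3191) / 0.57083 = 0.25172 / 0.57083 ≈ 0.4410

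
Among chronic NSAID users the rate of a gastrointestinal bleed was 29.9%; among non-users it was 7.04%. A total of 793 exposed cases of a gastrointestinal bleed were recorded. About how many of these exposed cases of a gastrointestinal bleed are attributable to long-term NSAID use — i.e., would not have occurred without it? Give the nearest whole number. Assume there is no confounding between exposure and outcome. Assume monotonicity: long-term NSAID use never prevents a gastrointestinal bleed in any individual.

about 606 cases

p₁ = 0.299, p₀ = 0.0704.
PN = (p₁ − p₀)/p₁ = (0.299 − 0.0704) / 0.299 ≈ 0.76455.
Attributable cases ≈ PN × (exposed cases) = 0.76455 × 793 ≈ 606.29.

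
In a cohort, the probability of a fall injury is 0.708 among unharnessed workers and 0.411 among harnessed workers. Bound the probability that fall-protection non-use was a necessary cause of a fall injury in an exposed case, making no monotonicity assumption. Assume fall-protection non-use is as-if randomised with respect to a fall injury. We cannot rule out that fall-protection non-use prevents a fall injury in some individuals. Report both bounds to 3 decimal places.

Let p₁ = 0.708, p₀ = 0.411.
Under exogeneity alone the bounds on PN are max{0,(p₁−p₀)/p₁} ≤ PN ≤ min{1,(1−p₀)/p₁}.
  lower = (p₁ − p₀)/p₁ = 0.297 / 0.708 ≈ 0.4195
  upper = min{1, (1 − p₀)/p₁} = 0.589 / 0.708 ≈ 0.8319

0.419 ≤ PN ≤ 0.832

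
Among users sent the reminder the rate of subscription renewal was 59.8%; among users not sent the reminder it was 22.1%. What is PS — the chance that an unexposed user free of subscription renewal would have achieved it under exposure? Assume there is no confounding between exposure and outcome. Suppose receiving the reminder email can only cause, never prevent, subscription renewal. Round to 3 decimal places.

p₁ = 0.598, p₀ = 0.221.
Under exogeneity and monotonicity, PS = (p₁ − p₀) / (1 − p₀).
PS = (0.598 − 0.221) / (1 − 0.221) = 0.377 / 0.779 ≈ 0.4840

PS ≈ 0.484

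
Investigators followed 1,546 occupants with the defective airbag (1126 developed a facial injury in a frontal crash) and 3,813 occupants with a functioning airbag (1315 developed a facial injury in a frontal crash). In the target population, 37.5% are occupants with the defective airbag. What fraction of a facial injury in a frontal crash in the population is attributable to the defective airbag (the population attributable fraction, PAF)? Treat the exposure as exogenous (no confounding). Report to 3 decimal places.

PAF ≈ 0.294

p₁ = P(outcome | exposed) = 1126/1546 = 0.72833
p₀ = P(outcome | unexposed) = 1315/3813 = 0.34487
Overall risk P(Y=1) = π·p₁ + (1−π)·p₀ = 0.375×0.72833 + 0.625×0.34487 = 0.48867.
Under exogeneity, PAF = [P(Y=1) − p₀] / P(Y=1).
PAF = (0.48867 − 0.34487) / 0.48867 ≈ 0.2943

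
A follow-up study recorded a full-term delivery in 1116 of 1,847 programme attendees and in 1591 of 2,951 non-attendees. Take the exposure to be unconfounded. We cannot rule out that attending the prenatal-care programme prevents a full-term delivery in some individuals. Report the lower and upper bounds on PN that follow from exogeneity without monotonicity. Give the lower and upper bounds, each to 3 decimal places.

p₁ = P(outcome | exposed) = 1116/1847 = 0.60422
p₀ = P(outcome | unexposed) = 1591/2951 = 0.53914
Under exogeneity alone the bounds on PN are max{0,(p₁−p₀)/p₁} ≤ PN ≤ min{1,(1−p₀)/p₁}.
  lower = (p₁ − p₀)/p₁ = 0.065084 / 0.60422 ≈ 0.1077
  upper = min{1, (1 − p₀)/p₁} = 0.46086 / 0.60422 ≈ 0.7627

0.108 ≤ PN ≤ 0.763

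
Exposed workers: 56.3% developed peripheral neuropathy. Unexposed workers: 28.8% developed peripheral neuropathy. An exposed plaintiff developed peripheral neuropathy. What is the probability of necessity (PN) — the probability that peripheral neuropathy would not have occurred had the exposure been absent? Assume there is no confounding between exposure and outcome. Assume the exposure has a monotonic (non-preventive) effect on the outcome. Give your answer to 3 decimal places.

p₁ = 0.563, p₀ = 0.288.
Under exogeneity and monotonicity, PN = (p₁ − p₀) / p₁.
PN = (0.563 − 0.288) / 0.563 = 0.275 / 0.563 ≈ 0.4885

PN ≈ 0.488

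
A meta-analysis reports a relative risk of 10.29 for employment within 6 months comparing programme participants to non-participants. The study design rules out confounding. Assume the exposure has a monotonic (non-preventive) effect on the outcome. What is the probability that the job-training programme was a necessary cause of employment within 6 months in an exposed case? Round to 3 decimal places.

PN ≈ 0.903

Under exogeneity and monotonicity, PN = (RR − 1) / RR = 1 − 1/RR.
PN = (10.29 − 1) / 10.29 = 9.29 / 10.29 ≈ 0.9028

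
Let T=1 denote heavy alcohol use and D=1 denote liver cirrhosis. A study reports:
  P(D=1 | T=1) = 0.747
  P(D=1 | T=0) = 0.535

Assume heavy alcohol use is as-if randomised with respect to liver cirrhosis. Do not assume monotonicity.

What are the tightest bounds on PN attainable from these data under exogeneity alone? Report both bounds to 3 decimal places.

0.284 ≤ PN ≤ 0.622

Let p₁ = 0.747, p₀ = 0.535.
Under exogeneity alone the bounds on PN are max{0,(p₁−p₀)/p₁} ≤ PN ≤ min{1,(1−p₀)/p₁}.
  lower = (p₁ − p₀)/p₁ = 0.212 / 0.747 ≈ 0.2838
  upper = min{1, (1 − p₀)/p₁} = 0.465 / 0.747 ≈ 0.6225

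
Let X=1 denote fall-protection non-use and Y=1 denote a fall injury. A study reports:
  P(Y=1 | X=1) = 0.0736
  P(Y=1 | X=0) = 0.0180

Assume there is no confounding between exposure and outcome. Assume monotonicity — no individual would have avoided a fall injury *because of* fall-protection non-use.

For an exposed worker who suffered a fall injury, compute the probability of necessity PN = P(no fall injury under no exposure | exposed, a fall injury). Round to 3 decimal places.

PN ≈ 0.755

Let p₁ = 0.0736, p₀ = 0.018.
Under exogeneity and monotonicity, PN = (p₁ − p₀) / p₁.
PN = (0.0736 − 0.018) / 0.0736 = 0.0556 / 0.0736 ≈ 0.7554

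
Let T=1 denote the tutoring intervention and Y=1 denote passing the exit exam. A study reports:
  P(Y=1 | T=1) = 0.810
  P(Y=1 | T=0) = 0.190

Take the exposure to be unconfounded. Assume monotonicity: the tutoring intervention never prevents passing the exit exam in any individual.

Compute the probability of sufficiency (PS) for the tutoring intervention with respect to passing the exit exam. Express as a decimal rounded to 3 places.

Let p₁ = 0.81, p₀ = 0.19.
Under exogeneity and monotonicity, PS = (p₁ − p₀) / (1 − p₀).
PS = (0.81 − 0.19) / (1 − 0.19) = 0.62 / 0.81 ≈ 0.7654

PS ≈ 0.765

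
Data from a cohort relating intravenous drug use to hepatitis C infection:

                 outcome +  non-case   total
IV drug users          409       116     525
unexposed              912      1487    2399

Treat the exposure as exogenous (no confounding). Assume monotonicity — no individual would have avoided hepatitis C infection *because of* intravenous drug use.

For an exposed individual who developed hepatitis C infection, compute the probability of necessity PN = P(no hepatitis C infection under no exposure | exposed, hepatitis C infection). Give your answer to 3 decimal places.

p₁ = P(outcome | exposed) = 409/525 = 0.77905
p₀ = P(outcome | unexposed) = 912/2399 = 0.38016
Under exogeneity and monotonicity, PN = (p₁ − p₀) / p₁.
PN = (0.77905 − 0.38016) / 0.77905 = 0.39889 / 0.77905 ≈ 0.5120

PN ≈ 0.512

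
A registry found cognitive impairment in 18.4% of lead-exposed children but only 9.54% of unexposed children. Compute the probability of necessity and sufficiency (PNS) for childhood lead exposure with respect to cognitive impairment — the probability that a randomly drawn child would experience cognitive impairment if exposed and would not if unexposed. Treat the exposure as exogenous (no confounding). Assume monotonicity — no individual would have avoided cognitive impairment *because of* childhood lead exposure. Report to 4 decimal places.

p₁ = 0.184, p₀ = 0.0954.
Under exogeneity and monotonicity, PNS = p₁ − p₀.
PNS = 0.184 − 0.0954 = 0.0886

PNS ≈ 0.0886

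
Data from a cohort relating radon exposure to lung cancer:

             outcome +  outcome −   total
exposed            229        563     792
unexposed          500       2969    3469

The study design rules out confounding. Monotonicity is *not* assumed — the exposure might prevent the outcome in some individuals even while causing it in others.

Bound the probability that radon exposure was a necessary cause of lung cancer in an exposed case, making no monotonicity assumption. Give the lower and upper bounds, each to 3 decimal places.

0.502 ≤ PN ≤ 1.000

p₁ = P(outcome | exposed) = 229/792 = 0.28914
p₀ = P(outcome | unexposed) = 500/3469 = 0.14413
Under exogeneity alone the bounds on PN are max{0,(p₁−p₀)/p₁} ≤ PN ≤ min{1,(1−p₀)/p₁}.
  lower = (p₁ − p₀)/p₁ = 0.14501 / 0.28914 ≈ 0.5015
  upper = min{1, (1 − p₀)/p₁} = 0.85587 / 0.28914 ≈ 2.9600 → capped at 1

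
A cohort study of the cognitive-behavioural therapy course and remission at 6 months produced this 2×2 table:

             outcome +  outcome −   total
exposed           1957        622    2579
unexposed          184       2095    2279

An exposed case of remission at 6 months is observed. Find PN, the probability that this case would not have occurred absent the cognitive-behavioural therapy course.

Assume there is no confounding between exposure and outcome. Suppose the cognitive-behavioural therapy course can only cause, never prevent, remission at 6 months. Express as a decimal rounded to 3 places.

PN ≈ 0.894

p₁ = P(outcome | exposed) = 1957/2579 = 0.75882
p₀ = P(outcome | unexposed) = 184/2279 = 0.080737
Under exogeneity and monotonicity, PN = (p₁ − p₀) / p₁.
PN = (0.75882 − 0.080737) / 0.75882 = 0.67808 / 0.75882 ≈ 0.8936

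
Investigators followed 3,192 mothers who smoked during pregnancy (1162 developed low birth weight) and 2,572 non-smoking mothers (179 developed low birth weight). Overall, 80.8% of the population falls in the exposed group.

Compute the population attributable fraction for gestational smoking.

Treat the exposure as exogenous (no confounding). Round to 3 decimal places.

PAF ≈ 0.774

p₁ = P(outcome | exposed) = 1162/3192 = 0.36404
p₀ = P(outcome | unexposed) = 179/2572 = 0.069596
Overall risk P(Y=1) = π·p₁ + (1−π)·p₀ = 0.808×0.36404 + 0.192×0.069596 = 0.3075.
Under exogeneity, PAF = [P(Y=1) − p₀] / P(Y=1).
PAF = (0.3075 − 0.069596) / 0.3075 ≈ 0.7737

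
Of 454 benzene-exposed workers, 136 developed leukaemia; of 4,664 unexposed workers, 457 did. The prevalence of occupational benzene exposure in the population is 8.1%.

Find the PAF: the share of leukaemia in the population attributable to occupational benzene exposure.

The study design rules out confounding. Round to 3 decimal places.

p₁ = P(outcome | exposed) = 136/454 = 0.29956
p₀ = P(outcome | unexposed) = 457/4664 = 0.097985
Overall risk P(Y=1) = π·p₁ + (1−π)·p₀ = 0.081×0.29956 + 0.919×0.097985 = 0.11431.
Under exogeneity, PAF = [P(Y=1) − p₀] / P(Y=1).
PAF = (0.11431 − 0.097985) / 0.11431 ≈ 0.1428

PAF ≈ 0.143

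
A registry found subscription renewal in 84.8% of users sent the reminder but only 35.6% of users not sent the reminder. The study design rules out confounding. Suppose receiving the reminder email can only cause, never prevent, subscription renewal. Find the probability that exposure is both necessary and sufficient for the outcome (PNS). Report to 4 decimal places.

PNS ≈ 0.4920

p₁ = 0.848, p₀ = 0.356.
Under exogeneity and monotonicity, PNS = p₁ − p₀.
PNS = 0.848 − 0.356 = 0.492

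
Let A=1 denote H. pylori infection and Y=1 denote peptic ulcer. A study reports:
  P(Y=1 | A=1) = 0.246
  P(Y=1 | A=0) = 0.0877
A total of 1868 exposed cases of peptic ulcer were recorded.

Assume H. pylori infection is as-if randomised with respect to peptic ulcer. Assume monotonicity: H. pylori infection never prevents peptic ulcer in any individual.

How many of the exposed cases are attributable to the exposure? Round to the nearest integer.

about 1202 cases

Let p₁ = 0.246, p₀ = 0.0877.
PN = (p₁ − p₀)/p₁ = (0.246 − 0.0877) / 0.246 ≈ 0.64350.
Attributable cases ≈ PN × (exposed cases) = 0.64350 × 1868 ≈ 1202.05.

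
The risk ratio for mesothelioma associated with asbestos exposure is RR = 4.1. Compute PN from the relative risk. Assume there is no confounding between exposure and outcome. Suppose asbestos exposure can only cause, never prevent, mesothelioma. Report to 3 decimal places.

PN ≈ 0.756

Under exogeneity and monotonicity, PN = (RR − 1) / RR = 1 − 1/RR.
PN = (4.1 − 1) / 4.1 = 3.1 / 4.1 ≈ 0.7561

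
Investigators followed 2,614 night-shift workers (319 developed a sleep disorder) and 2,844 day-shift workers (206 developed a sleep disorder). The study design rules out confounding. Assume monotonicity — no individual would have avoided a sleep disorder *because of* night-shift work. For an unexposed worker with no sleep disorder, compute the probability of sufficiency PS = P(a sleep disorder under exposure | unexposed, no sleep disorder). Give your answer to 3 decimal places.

PS ≈ 0.053

p₁ = P(outcome | exposed) = 319/2614 = 0.12204
p₀ = P(outcome | unexposed) = 206/2844 = 0.072433
Under exogeneity and monotonicity, PS = (p₁ − p₀) / (1 − p₀).
PS = (0.12204 − 0.072433) / (1 − 0.072433) = 0.049602 / 0.92757 ≈ 0.0535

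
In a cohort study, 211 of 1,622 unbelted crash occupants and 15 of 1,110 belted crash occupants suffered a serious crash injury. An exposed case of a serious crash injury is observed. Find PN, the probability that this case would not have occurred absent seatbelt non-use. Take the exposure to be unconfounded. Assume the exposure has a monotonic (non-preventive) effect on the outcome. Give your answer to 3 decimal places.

PN ≈ 0.896

p₁ = P(outcome | exposed) = 211/1622 = 0.13009
p₀ = P(outcome | unexposed) = 15/1110 = 0.013514
Under exogeneity and monotonicity, PN = (p₁ − p₀) / p₁.
PN = (0.13009 − 0.013514) / 0.13009 = 0.11657 / 0.13009 ≈ 0.8961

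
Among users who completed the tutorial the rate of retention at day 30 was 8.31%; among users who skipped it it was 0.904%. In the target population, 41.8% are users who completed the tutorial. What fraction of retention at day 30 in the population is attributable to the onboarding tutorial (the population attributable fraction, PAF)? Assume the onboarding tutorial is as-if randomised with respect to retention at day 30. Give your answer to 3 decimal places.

PAF ≈ 0.774

p₁ = 0.0831, p₀ = 0.00904.
Overall risk P(Y=1) = π·p₁ + (1−π)·p₀ = 0.418×0.0831 + 0.582×0.00904 = 0.039997.
Under exogeneity, PAF = [P(Y=1) − p₀] / P(Y=1).
PAF = (0.039997 − 0.00904) / 0.039997 ≈ 0.7740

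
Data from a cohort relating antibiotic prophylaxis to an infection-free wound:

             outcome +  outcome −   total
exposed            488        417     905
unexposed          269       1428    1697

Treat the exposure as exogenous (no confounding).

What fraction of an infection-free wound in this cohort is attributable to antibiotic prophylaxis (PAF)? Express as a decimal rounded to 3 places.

p₁ = P(outcome | exposed) = 488/905 = 0.53923
p₀ = P(outcome | unexposed) = 269/1697 = 0.15852
Exposure prevalence π = 905/2602 = 0.34781; overall risk P(Y=1) = 0.29093.
Under exogeneity, PAF = [P(Y=1) − p₀]/P(Y=1).
PAF = (0.29093 − 0.15852) / 0.29093 ≈ 0.4551

PAF ≈ 0.455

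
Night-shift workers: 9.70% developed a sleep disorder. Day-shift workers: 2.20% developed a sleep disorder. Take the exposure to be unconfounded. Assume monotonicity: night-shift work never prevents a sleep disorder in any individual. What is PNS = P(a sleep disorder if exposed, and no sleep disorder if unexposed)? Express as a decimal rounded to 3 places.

p₁ = 0.097, p₀ = 0.022.
Under exogeneity and monotonicity, PNS = p₁ − p₀.
PNS = 0.097 − 0.022 = 0.075

PNS ≈ 0.075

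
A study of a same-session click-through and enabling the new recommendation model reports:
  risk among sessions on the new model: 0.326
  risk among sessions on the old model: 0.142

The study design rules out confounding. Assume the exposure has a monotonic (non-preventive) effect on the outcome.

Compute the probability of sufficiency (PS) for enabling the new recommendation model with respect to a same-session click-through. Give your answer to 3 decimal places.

PS ≈ 0.214

Let p₁ = 0.326, p₀ = 0.142.
Under exogeneity and monotonicity, PS = (p₁ − p₀) / (1 − p₀).
PS = (0.326 − 0.142) / (1 − 0.142) = 0.184 / 0.858 ≈ 0.2145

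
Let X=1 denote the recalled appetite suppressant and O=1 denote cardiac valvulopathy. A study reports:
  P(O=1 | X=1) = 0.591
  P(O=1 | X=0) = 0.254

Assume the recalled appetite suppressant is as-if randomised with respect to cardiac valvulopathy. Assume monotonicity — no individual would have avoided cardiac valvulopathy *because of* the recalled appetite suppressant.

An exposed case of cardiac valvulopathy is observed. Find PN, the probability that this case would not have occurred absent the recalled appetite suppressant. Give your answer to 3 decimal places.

Let p₁ = 0.591, p₀ = 0.254.
Under exogeneity and monotonicity, PN = (p₁ − p₀) / p₁.
PN = (0.591 − 0.254) / 0.591 = 0.337 / 0.591 ≈ 0.5702

PN ≈ 0.570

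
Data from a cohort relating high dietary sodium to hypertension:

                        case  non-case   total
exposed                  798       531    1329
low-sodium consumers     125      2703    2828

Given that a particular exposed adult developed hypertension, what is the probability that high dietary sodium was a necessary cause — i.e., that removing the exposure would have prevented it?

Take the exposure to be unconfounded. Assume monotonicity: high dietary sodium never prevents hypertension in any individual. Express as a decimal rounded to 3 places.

p₁ = P(outcome | exposed) = 798/1329 = 0.60045
p₀ = P(outcome | unexposed) = 125/2828 = 0.044201
Under exogeneity and monotonicity, PN = (p₁ − p₀) / p₁.
PN = (0.60045 − 0.044201) / 0.60045 = 0.55625 / 0.60045 ≈ 0.9264

PN ≈ 0.926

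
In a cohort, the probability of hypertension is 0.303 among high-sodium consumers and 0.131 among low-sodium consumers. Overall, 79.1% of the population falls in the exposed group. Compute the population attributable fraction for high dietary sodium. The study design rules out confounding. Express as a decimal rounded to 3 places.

PAF ≈ 0.509

Let p₁ = 0.303, p₀ = 0.131.
Overall risk P(Y=1) = π·p₁ + (1−π)·p₀ = 0.791×0.303 + 0.209×0.131 = 0.26705.
Under exogeneity, PAF = [P(Y=1) − p₀] / P(Y=1).
PAF = (0.26705 − 0.131) / 0.26705 ≈ 0.5095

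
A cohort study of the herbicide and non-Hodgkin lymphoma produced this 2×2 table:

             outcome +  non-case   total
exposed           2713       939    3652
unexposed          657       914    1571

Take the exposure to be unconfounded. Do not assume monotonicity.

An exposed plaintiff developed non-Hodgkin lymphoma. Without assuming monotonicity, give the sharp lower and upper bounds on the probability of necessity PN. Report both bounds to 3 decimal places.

0.437 ≤ PN ≤ 0.783

p₁ = P(outcome | exposed) = 2713/3652 = 0.74288
p₀ = P(outcome | unexposed) = 657/1571 = 0.4182
Under exogeneity alone the bounds on PN are max{0,(p₁−p₀)/p₁} ≤ PN ≤ min{1,(1−p₀)/p₁}.
  lower = (p₁ − p₀)/p₁ = 0.32468 / 0.74288 ≈ 0.4370
  upper = min{1, (1 − p₀)/p₁} = 0.5818 / 0.74288 ≈ 0.7832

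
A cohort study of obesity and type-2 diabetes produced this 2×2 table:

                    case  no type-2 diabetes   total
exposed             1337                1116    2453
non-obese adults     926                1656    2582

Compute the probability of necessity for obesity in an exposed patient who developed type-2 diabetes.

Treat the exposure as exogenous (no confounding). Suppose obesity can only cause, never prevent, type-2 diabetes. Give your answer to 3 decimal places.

PN ≈ 0.342

p₁ = P(outcome | exposed) = 1337/2453 = 0.54505
p₀ = P(outcome | unexposed) = 926/2582 = 0.35864
Under exogeneity and monotonicity, PN = (p₁ − p₀)/p₁.
PN = (0.54505 − 0.35864) / 0.54505 ≈ 0.3420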